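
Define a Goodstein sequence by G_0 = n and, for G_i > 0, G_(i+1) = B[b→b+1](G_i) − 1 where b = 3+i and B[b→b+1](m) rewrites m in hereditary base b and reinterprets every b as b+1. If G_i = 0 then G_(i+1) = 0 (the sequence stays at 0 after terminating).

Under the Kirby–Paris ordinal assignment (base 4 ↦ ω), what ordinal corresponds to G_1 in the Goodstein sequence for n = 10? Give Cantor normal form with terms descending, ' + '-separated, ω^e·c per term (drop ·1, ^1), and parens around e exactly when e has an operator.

ω^2

G_0 = 10. HB_3(10) = 3^2 + 1. Bump = 17. G_1 = 16.
G_1 = 16. HB_4(16) = 4^2. Bump = 25. G_2 = 24.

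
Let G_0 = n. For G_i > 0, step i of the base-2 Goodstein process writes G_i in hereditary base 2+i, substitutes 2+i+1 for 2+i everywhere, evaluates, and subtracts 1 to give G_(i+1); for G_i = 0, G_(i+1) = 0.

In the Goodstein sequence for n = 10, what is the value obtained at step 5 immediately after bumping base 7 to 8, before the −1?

i=0: 10 = 2^(2 + 1) + 2 (b=2); 2→3: 3^(3 + 1) + 3 = 84; 84−1 = 83
i=1: 83 = 3^(3 + 1) + 2 (b=3); 3→4: 4^(4 + 1) + 2 = 1026; 1026−1 = 1025
i=2: 1025 = 4^(4 + 1) + 1 (b=4); 4→5: 5^(5 + 1) + 1 = 15626; 15626−1 = 15625
i=3: 15625 = 5^(5 + 1) (b=5); 5→6: 6^(6 + 1) = 279936; 279936−1 = 279935
i=4: 279935 = 5·6^6 + 5·6^5 + 5·6^4 + 5·6^3 + 5·6^2 + 5·6 + 5 (b=6); 6→7: 5·7^7 + 5·7^5 + 5·7^4 + 5·7^3 + 5·7^2 + 5·7 + 5 = 4215755; 4215755−1 = 4215754
i=5: 4215754 = 5·7^7 + 5·7^5 + 5·7^4 + 5·7^3 + 5·7^2 + 5·7 + 4 (b=7); 7→8: 5·8^8 + 5·8^5 + 5·8^4 + 5·8^3 + 5·8^2 + 5·8 + 4 = 84073324; 84073324−1 = 84073323

84073324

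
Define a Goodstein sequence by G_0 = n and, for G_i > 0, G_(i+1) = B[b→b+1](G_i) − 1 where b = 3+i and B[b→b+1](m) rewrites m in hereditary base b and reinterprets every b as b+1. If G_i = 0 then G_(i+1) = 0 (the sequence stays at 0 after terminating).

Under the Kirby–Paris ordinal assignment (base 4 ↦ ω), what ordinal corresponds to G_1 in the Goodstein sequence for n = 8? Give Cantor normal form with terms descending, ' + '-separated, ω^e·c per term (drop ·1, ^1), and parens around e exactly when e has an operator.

step 0: 8 = 2·3 + 2; sub 4 for 3: 2·4 + 2; = 10; G_1 = 10−1 = 9
step 1: 9 = 2·4 + 1; sub 5 for 4: 2·5 + 1; = 11; G_2 = 11−1 = 10

ω·2 + 1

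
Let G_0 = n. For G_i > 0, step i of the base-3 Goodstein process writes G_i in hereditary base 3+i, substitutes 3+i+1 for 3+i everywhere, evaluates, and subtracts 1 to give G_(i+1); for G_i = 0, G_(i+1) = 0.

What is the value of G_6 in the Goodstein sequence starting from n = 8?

step 0: 8 = 2·3 + 2; sub 4 for 3: 2·4 + 2; = 10; G_1 = 10−1 = 9
step 1: 9 = 2·4 + 1; sub 5 for 4: 2·5 + 1; = 11; G_2 = 11−1 = 10
step 2: 10 = 2·5; sub 6 for 5: 2·6; = 12; G_3 = 12−1 = 11
step 3: 11 = 6 + 5; sub 7 for 6: 7 + 5; = 12; G_4 = 12−1 = 11
step 4: 11 = 7 + 4; sub 8 for 7: 8 + 4; = 12; G_5 = 12−1 = 11
step 5: 11 = 8 + 3; sub 9 for 8: 9 + 3; = 12; G_6 = 12−1 = 11
step 6: 11 = 9 + 2; sub 10 for 9: 10 + 2; = 12; G_7 = 12−1 = 11

11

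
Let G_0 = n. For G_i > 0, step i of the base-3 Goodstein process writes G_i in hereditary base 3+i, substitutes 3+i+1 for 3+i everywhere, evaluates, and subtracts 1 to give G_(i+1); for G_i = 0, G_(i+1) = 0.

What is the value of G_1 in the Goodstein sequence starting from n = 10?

base 3: 10 = 3^2 + 1; at 4: 4^2 + 1 = 17; next = 16
base 4: 16 = 4^2; at 5: 5^2 = 25; next = 24

16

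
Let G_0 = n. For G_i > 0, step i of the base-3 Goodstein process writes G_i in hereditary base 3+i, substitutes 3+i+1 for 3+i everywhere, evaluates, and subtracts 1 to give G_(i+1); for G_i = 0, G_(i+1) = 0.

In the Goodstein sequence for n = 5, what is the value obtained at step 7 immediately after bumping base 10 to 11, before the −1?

base 3: 5 = 3 + 2; at 4: 4 + 2 = 6; next = 5
base 4: 5 = 4 + 1; at 5: 5 + 1 = 6; next = 5
base 5: 5 = 5; at 6: 6 = 6; next = 5
base 6: 5 = 5; at 7: 5 = 5; next = 4
base 7: 4 = 4; at 8: 4 = 4; next = 3
base 8: 3 = 3; at 9: 3 = 3; next = 2
base 9: 2 = 2; at 10: 2 = 2; next = 1
base 10: 1 = 1; at 11: 1 = 1; next = 0

1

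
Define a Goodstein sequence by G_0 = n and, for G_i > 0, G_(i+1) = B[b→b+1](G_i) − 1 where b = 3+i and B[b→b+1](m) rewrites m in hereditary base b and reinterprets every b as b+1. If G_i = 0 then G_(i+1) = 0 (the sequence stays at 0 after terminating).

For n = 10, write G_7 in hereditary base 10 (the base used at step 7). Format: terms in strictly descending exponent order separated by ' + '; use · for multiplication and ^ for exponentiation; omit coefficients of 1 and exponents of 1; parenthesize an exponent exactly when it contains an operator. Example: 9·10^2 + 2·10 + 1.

step 0: 10 = 3^2 + 1; sub 4 for 3: 4^2 + 1; = 17; G_1 = 17−1 = 16
step 1: 16 = 4^2; sub 5 for 4: 5^2; = 25; G_2 = 25−1 = 24
step 2: 24 = 4·5 + 4; sub 6 for 5: 4·6 + 4; = 28; G_3 = 28−1 = 27
step 3: 27 = 4·6 + 3; sub 7 for 6: 4·7 + 3; = 31; G_4 = 31−1 = 30
step 4: 30 = 4·7 + 2; sub 8 for 7: 4·8 + 2; = 34; G_5 = 34−1 = 33
step 5: 33 = 4·8 + 1; sub 9 for 8: 4·9 + 1; = 37; G_6 = 37−1 = 36
step 6: 36 = 4·9; sub 10 for 9: 4·10; = 40; G_7 = 40−1 = 39
step 7: 39 = 3·10 + 9; sub 11 for 10: 3·11 + 9; = 42; G_8 = 42−1 = 41

3·10 + 9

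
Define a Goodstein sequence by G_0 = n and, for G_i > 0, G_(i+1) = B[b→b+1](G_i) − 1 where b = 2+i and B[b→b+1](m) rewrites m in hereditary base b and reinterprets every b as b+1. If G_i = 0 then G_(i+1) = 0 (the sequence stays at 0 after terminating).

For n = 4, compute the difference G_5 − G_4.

26

i=0: 4 = 2^2 (b=2); 2→3: 3^3 = 27; 27−1 = 26
i=1: 26 = 2·3^2 + 2·3 + 2 (b=3); 3→4: 2·4^2 + 2·4 + 2 = 42; 42−1 = 41
i=2: 41 = 2·4^2 + 2·4 + 1 (b=4); 4→5: 2·5^2 + 2·5 + 1 = 61; 61−1 = 60
i=3: 60 = 2·5^2 + 2·5 (b=5); 5→6: 2·6^2 + 2·6 = 84; 84−1 = 83
i=4: 83 = 2·6^2 + 6 + 5 (b=6); 6→7: 2·7^2 + 7 + 5 = 110; 110−1 = 109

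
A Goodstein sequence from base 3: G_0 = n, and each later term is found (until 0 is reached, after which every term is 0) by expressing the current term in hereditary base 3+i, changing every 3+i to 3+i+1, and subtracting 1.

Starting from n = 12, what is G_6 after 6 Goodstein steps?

69

i=0: 12 = 3^2 + 3 (b=3); 3→4: 4^2 + 4 = 20; 20−1 = 19
i=1: 19 = 4^2 + 3 (b=4); 4→5: 5^2 + 3 = 28; 28−1 = 27
i=2: 27 = 5^2 + 2 (b=5); 5→6: 6^2 + 2 = 38; 38−1 = 37
i=3: 37 = 6^2 + 1 (b=6); 6→7: 7^2 + 1 = 50; 50−1 = 49
i=4: 49 = 7^2 (b=7); 7→8: 8^2 = 64; 64−1 = 63
i=5: 63 = 7·8 + 7 (b=8); 8→9: 7·9 + 7 = 70; 70−1 = 69
i=6: 69 = 7·9 + 6 (b=9); 9→10: 7·10 + 6 = 76; 76−1 = 75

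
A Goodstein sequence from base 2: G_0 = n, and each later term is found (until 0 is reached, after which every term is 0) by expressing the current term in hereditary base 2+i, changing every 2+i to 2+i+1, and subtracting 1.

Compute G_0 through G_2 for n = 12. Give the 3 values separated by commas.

12, 107, 1065

base 2: 12 = 2^(2 + 1) + 2^2; at 3: 3^(3 + 1) + 3^3 = 108; next = 107
base 3: 107 = 3^(3 + 1) + 2·3^2 + 2·3 + 2; at 4: 4^(4 + 1) + 2·4^2 + 2·4 + 2 = 1066; next = 1065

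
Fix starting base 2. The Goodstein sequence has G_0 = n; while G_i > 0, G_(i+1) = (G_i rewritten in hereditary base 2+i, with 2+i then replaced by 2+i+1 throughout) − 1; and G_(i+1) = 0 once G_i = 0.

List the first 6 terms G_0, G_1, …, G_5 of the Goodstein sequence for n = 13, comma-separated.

step 0: 13 = 2^(2 + 1) + 2^2 + 1; sub 3 for 2: 3^(3 + 1) + 3^3 + 1; = 109; G_1 = 109−1 = 108
step 1: 108 = 3^(3 + 1) + 3^3; sub 4 for 3: 4^(4 + 1) + 4^4; = 1280; G_2 = 1280−1 = 1279
step 2: 1279 = 4^(4 + 1) + 3·4^3 + 3·4^2 + 3·4 + 3; sub 5 for 4: 5^(5 + 1) + 3·5^3 + 3·5^2 + 3·5 + 3; = 16093; G_3 = 16093−1 = 16092
step 3: 16092 = 5^(5 + 1) + 3·5^3 + 3·5^2 + 3·5 + 2; sub 6 for 5: 6^(6 + 1) + 3·6^3 + 3·6^2 + 3·6 + 2; = 280712; G_4 = 280712−1 = 280711
step 4: 280711 = 6^(6 + 1) + 3·6^3 + 3·6^2 + 3·6 + 1; sub 7 for 6: 7^(7 + 1) + 3·7^3 + 3·7^2 + 3·7 + 1; = 5765999; G_5 = 5765999−1 = 5765998

13, 108, 1279, 16092, 280711, 5765998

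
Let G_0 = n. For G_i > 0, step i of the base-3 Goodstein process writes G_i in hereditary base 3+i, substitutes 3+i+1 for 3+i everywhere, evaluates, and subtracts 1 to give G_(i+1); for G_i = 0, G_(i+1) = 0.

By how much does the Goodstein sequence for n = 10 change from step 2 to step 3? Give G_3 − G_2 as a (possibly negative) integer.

i=0: 10 = 3^2 + 1 (b=3); 3→4: 4^2 + 1 = 17; 17−1 = 16
i=1: 16 = 4^2 (b=4); 4→5: 5^2 = 25; 25−1 = 24
i=2: 24 = 4·5 + 4 (b=5); 5→6: 4·6 + 4 = 28; 28−1 = 27

3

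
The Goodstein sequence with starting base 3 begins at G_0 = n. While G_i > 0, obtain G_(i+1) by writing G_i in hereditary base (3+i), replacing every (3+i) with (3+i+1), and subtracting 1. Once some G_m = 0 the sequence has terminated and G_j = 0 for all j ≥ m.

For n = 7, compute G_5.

G_0=7  [base 3] 2·3 + 1  →[3↦4]→  2·4 + 1 = 9  −1 ⇒ G_1=8
G_1=8  [base 4] 2·4  →[4↦5]→  2·5 = 10  −1 ⇒ G_2=9
G_2=9  [base 5] 5 + 4  →[5↦6]→  6 + 4 = 10  −1 ⇒ G_3=9
G_3=9  [base 6] 6 + 3  →[6↦7]→  7 + 3 = 10  −1 ⇒ G_4=9
G_4=9  [base 7] 7 + 2  →[7↦8]→  8 + 2 = 10  −1 ⇒ G_5=9
G_5=9  [base 8] 8 + 1  →[8↦9]→  9 + 1 = 10  −1 ⇒ G_6=9

9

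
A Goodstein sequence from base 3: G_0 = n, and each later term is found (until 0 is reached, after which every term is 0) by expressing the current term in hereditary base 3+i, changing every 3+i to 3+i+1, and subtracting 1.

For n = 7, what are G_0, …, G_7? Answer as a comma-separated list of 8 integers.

i=0: 7 = 2·3 + 1 (b=3); 3→4: 2·4 + 1 = 9; 9−1 = 8
i=1: 8 = 2·4 (b=4); 4→5: 2·5 = 10; 10−1 = 9
i=2: 9 = 5 + 4 (b=5); 5→6: 6 + 4 = 10; 10−1 = 9
i=3: 9 = 6 + 3 (b=6); 6→7: 7 + 3 = 10; 10−1 = 9
i=4: 9 = 7 + 2 (b=7); 7→8: 8 + 2 = 10; 10−1 = 9
i=5: 9 = 8 + 1 (b=8); 8→9: 9 + 1 = 10; 10−1 = 9
i=6: 9 = 9 (b=9); 9→10: 10 = 10; 10−1 = 9

7, 8, 9, 9, 9, 9, 9, 9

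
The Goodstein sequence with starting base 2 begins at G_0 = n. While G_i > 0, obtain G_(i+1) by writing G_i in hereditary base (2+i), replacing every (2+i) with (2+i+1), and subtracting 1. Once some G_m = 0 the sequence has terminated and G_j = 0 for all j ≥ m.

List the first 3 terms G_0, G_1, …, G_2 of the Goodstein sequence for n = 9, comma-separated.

9 —HB2→ 2^(2 + 1) + 1 —bump→ 3^(3 + 1) + 1 = 82 —(−1)→ 81
81 —HB3→ 3^(3 + 1) —bump→ 4^(4 + 1) = 1024 —(−1)→ 1023

9, 81, 1023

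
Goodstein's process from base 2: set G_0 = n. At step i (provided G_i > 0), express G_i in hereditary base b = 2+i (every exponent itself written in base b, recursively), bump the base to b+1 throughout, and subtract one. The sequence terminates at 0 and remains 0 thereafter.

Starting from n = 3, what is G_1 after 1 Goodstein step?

step 0: 3 = 2 + 1; sub 3 for 2: 3 + 1; = 4; G_1 = 4−1 = 3
step 1: 3 = 3; sub 4 for 3: 4; = 4; G_2 = 4−1 = 3

3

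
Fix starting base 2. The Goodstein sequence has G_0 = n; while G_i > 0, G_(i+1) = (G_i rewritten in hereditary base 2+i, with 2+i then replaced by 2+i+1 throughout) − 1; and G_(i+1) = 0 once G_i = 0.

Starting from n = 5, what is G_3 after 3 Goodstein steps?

G_0=5  [base 2] 2^2 + 1  →[2↦3]→  3^3 + 1 = 28  −1 ⇒ G_1=27
G_1=27  [base 3] 3^3  →[3↦4]→  4^4 = 256  −1 ⇒ G_2=255
G_2=255  [base 4] 3·4^3 + 3·4^2 + 3·4 + 3  →[4↦5]→  3·5^3 + 3·5^2 + 3·5 + 3 = 468  −1 ⇒ G_3=467
G_3=467  [base 5] 3·5^3 + 3·5^2 + 3·5 + 2  →[5↦6]→  3·6^3 + 3·6^2 + 3·6 + 2 = 776  −1 ⇒ G_4=775

467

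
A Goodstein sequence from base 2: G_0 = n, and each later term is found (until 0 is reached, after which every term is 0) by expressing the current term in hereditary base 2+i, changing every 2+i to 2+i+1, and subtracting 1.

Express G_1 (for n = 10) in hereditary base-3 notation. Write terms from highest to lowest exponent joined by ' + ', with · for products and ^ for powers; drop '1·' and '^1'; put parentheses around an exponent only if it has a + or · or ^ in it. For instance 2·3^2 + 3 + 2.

G_0=10  [base 2] 2^(2 + 1) + 2  →[2↦3]→  3^(3 + 1) + 3 = 84  −1 ⇒ G_1=83
G_1=83  [base 3] 3^(3 + 1) + 2  →[3↦4]→  4^(4 + 1) + 2 = 1026  −1 ⇒ G_2=1025

3^(3 + 1) + 2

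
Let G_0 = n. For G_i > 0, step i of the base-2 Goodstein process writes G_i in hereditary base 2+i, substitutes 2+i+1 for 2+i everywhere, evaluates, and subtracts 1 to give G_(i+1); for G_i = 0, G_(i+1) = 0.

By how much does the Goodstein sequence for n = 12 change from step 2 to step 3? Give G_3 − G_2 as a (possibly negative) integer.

G_0 = 12. HB_2(12) = 2^(2 + 1) + 2^2. Bump = 108. G_1 = 107.
G_1 = 107. HB_3(107) = 3^(3 + 1) + 2·3^2 + 2·3 + 2. Bump = 1066. G_2 = 1065.
G_2 = 1065. HB_4(1065) = 4^(4 + 1) + 2·4^2 + 2·4 + 1. Bump = 15686. G_3 = 15685.

14620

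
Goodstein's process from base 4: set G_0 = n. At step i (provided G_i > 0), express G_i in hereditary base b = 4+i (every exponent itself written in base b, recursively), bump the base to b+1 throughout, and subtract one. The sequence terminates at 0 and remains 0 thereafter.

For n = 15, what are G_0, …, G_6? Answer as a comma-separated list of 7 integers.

i=0: 15 = 3·4 + 3 (b=4); 4→5: 3·5 + 3 = 18; 18−1 = 17
i=1: 17 = 3·5 + 2 (b=5); 5→6: 3·6 + 2 = 20; 20−1 = 19
i=2: 19 = 3·6 + 1 (b=6); 6→7: 3·7 + 1 = 22; 22−1 = 21
i=3: 21 = 3·7 (b=7); 7→8: 3·8 = 24; 24−1 = 23
i=4: 23 = 2·8 + 7 (b=8); 8→9: 2·9 + 7 = 25; 25−1 = 24
i=5: 24 = 2·9 + 6 (b=9); 9→10: 2·10 + 6 = 26; 26−1 = 25

15, 17, 19, 21, 23, 24, 25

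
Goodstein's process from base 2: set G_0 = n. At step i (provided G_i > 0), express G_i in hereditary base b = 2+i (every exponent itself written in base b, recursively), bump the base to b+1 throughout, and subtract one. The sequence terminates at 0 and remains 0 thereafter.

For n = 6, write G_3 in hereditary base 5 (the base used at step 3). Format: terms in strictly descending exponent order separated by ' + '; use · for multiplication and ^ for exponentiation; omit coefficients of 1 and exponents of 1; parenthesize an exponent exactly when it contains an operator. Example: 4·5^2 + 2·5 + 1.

6 —HB2→ 2^2 + 2 —bump→ 3^3 + 3 = 30 —(−1)→ 29
29 —HB3→ 3^3 + 2 —bump→ 4^4 + 2 = 258 —(−1)→ 257
257 —HB4→ 4^4 + 1 —bump→ 5^5 + 1 = 3126 —(−1)→ 3125
3125 —HB5→ 5^5 —bump→ 6^6 = 46656 —(−1)→ 46655

5^5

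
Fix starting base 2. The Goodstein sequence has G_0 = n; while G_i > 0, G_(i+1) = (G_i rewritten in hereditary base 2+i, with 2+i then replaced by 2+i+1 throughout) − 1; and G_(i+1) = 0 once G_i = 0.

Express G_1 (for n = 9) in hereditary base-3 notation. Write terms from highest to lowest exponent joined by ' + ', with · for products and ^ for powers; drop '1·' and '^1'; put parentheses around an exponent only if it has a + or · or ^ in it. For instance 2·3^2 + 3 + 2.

G_0 = 9. HB_2(9) = 2^(2 + 1) + 1. Bump = 82. G_1 = 81.
G_1 = 81. HB_3(81) = 3^(3 + 1). Bump = 1024. G_2 = 1023.

3^(3 + 1)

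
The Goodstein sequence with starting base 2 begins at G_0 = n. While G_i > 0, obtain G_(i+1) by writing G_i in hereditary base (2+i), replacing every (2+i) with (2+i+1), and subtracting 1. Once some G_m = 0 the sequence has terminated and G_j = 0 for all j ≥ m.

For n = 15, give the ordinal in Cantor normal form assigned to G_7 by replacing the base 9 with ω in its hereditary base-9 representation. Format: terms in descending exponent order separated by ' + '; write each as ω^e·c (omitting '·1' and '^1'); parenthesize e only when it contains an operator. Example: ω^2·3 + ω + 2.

step 0: 15 = 2^(2 + 1) + 2^2 + 2 + 1; sub 3 for 2: 3^(3 + 1) + 3^3 + 3 + 1; = 112; G_1 = 112−1 = 111
step 1: 111 = 3^(3 + 1) + 3^3 + 3; sub 4 for 3: 4^(4 + 1) + 4^4 + 4; = 1284; G_2 = 1284−1 = 1283
step 2: 1283 = 4^(4 + 1) + 4^4 + 3; sub 5 for 4: 5^(5 + 1) + 5^5 + 3; = 18753; G_3 = 18753−1 = 18752
step 3: 18752 = 5^(5 + 1) + 5^5 + 2; sub 6 for 5: 6^(6 + 1) + 6^6 + 2; = 326594; G_4 = 326594−1 = 326593
step 4: 326593 = 6^(6 + 1) + 6^6 + 1; sub 7 for 6: 7^(7 + 1) + 7^7 + 1; = 6588345; G_5 = 6588345−1 = 6588344
step 5: 6588344 = 7^(7 + 1) + 7^7; sub 8 for 7: 8^(8 + 1) + 8^8; = 150994944; G_6 = 150994944−1 = 150994943
step 6: 150994943 = 8^(8 + 1) + 7·8^7 + 7·8^6 + 7·8^5 + 7·8^4 + 7·8^3 + 7·8^2 + 7·8 + 7; sub 9 for 8: 9^(9 + 1) + 7·9^7 + 7·9^6 + 7·9^5 + 7·9^4 + 7·9^3 + 7·9^2 + 7·9 + 7; = 3524450281; G_7 = 3524450281−1 = 3524450280
step 7: 3524450280 = 9^(9 + 1) + 7·9^7 + 7·9^6 + 7·9^5 + 7·9^4 + 7·9^3 + 7·9^2 + 7·9 + 6; sub 10 for 9: 10^(10 + 1) + 7·10^7 + 7·10^6 + 7·10^5 + 7·10^4 + 7·10^3 + 7·10^2 + 7·10 + 6; = 100077777776; G_8 = 100077777776−1 = 100077777775

ω^(ω + 1) + ω^7·7 + ω^6·7 + ω^5·7 + ω^4·7 + ω^3·7 + ω^2·7 + ω·7 + 6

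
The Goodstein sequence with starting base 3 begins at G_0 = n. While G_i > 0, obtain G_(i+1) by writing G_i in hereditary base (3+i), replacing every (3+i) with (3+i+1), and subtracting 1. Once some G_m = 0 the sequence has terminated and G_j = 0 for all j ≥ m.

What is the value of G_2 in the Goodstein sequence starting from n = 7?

G_0 = 7. HB_3(7) = 2·3 + 1. Bump = 9. G_1 = 8.
G_1 = 8. HB_4(8) = 2·4. Bump = 10. G_2 = 9.
G_2 = 9. HB_5(9) = 5 + 4. Bump = 10. G_3 = 9.

9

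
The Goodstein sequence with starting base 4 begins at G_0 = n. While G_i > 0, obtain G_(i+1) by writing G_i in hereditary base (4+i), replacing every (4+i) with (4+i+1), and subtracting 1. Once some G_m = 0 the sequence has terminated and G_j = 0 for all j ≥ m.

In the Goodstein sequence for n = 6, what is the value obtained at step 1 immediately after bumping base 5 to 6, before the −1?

G_0 = 6. HB_4(6) = 4 + 2. Bump = 7. G_1 = 6.
G_1 = 6. HB_5(6) = 5 + 1. Bump = 7. G_2 = 6.

7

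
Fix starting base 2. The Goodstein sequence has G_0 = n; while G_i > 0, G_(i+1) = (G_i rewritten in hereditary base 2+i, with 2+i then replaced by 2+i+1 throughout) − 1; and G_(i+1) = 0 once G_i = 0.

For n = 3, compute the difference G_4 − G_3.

i=0: 3 = 2 + 1 (b=2); 2→3: 3 + 1 = 4; 4−1 = 3
i=1: 3 = 3 (b=3); 3→4: 4 = 4; 4−1 = 3
i=2: 3 = 3 (b=4); 4→5: 3 = 3; 3−1 = 2
i=3: 2 = 2 (b=5); 5→6: 2 = 2; 2−1 = 1

-1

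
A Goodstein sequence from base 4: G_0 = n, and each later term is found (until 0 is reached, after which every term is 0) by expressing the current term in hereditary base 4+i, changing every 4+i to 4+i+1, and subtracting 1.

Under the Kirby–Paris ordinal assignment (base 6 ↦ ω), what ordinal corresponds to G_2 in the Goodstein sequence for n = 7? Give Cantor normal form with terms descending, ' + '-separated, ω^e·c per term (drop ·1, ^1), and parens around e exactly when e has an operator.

ω + 1

G_0 = 7. HB_4(7) = 4 + 3. Bump = 8. G_1 = 7.
G_1 = 7. HB_5(7) = 5 + 2. Bump = 8. G_2 = 7.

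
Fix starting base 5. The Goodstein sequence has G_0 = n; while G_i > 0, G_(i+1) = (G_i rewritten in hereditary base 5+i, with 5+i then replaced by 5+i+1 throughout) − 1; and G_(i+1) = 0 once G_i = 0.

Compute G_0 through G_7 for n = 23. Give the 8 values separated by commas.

step 0: 23 = 4·5 + 3; sub 6 for 5: 4·6 + 3; = 27; G_1 = 27−1 = 26
step 1: 26 = 4·6 + 2; sub 7 for 6: 4·7 + 2; = 30; G_2 = 30−1 = 29
step 2: 29 = 4·7 + 1; sub 8 for 7: 4·8 + 1; = 33; G_3 = 33−1 = 32
step 3: 32 = 4·8; sub 9 for 8: 4·9; = 36; G_4 = 36−1 = 35
step 4: 35 = 3·9 + 8; sub 10 for 9: 3·10 + 8; = 38; G_5 = 38−1 = 37
step 5: 37 = 3·10 + 7; sub 11 for 10: 3·11 + 7; = 40; G_6 = 40−1 = 39
step 6: 39 = 3·11 + 6; sub 12 for 11: 3·12 + 6; = 42; G_7 = 42−1 = 41

23, 26, 29, 32, 35, 37, 39, 41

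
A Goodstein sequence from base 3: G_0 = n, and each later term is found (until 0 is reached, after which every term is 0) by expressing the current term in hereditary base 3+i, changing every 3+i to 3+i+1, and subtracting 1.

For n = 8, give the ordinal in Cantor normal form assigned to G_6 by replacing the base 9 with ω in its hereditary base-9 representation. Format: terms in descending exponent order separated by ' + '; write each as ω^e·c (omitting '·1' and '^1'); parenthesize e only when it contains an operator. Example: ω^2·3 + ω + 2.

i=0: 8 = 2·3 + 2 (b=3); 3→4: 2·4 + 2 = 10; 10−1 = 9
i=1: 9 = 2·4 + 1 (b=4); 4→5: 2·5 + 1 = 11; 11−1 = 10
i=2: 10 = 2·5 (b=5); 5→6: 2·6 = 12; 12−1 = 11
i=3: 11 = 6 + 5 (b=6); 6→7: 7 + 5 = 12; 12−1 = 11
i=4: 11 = 7 + 4 (b=7); 7→8: 8 + 4 = 12; 12−1 = 11
i=5: 11 = 8 + 3 (b=8); 8→9: 9 + 3 = 12; 12−1 = 11
i=6: 11 = 9 + 2 (b=9); 9→10: 10 + 2 = 12; 12−1 = 11

ω + 2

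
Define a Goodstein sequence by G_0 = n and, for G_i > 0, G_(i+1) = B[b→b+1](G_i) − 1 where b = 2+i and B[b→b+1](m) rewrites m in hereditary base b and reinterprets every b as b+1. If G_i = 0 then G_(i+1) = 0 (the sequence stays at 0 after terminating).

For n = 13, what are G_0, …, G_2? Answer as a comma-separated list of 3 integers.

G_0=13  [base 2] 2^(2 + 1) + 2^2 + 1  →[2↦3]→  3^(3 + 1) + 3^3 + 1 = 109  −1 ⇒ G_1=108
G_1=108  [base 3] 3^(3 + 1) + 3^3  →[3↦4]→  4^(4 + 1) + 4^4 = 1280  −1 ⇒ G_2=1279

13, 108, 1279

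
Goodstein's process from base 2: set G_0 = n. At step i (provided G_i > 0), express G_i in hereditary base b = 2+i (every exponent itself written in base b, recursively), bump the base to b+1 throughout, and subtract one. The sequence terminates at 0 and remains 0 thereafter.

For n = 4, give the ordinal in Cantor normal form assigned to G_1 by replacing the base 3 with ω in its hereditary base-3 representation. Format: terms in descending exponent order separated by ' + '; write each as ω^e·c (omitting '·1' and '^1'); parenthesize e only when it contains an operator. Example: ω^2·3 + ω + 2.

ω^2·2 + ω·2 + 2

G_0 = 4. HB_2(4) = 2^2. Bump = 27. G_1 = 26.
G_1 = 26. HB_3(26) = 2·3^2 + 2·3 + 2. Bump = 42. G_2 = 41.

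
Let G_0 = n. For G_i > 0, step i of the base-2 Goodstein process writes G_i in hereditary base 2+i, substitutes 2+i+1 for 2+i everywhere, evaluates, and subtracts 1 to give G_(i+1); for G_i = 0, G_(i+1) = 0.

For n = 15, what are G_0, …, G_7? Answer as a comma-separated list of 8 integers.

[0] 15 ≡ 2^(2 + 1) + 2^2 + 2 + 1 (base 2). Lift 3: 112. −1: 111.
[1] 111 ≡ 3^(3 + 1) + 3^3 + 3 (base 3). Lift 4: 1284. −1: 1283.
[2] 1283 ≡ 4^(4 + 1) + 4^4 + 3 (base 4). Lift 5: 18753. −1: 18752.
[3] 18752 ≡ 5^(5 + 1) + 5^5 + 2 (base 5). Lift 6: 326594. −1: 326593.
[4] 326593 ≡ 6^(6 + 1) + 6^6 + 1 (base 6). Lift 7: 6588345. −1: 6588344.
[5] 6588344 ≡ 7^(7 + 1) + 7^7 (base 7). Lift 8: 150994944. −1: 150994943.
[6] 150994943 ≡ 8^(8 + 1) + 7·8^7 + 7·8^6 + 7·8^5 + 7·8^4 + 7·8^3 + 7·8^2 + 7·8 + 7 (base 8). Lift 9: 3524450281. −1: 3524450280.

15, 111, 1283, 18752, 326593, 6588344, 150994943, 3524450280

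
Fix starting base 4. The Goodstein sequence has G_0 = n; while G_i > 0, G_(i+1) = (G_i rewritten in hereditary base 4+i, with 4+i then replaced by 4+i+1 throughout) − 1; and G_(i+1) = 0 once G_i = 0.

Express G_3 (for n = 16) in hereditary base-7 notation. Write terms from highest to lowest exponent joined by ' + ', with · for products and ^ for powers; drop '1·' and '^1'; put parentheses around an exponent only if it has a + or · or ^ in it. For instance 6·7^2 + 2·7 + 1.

4·7 + 2

step 0: 16 = 4^2; sub 5 for 4: 5^2; = 25; G_1 = 25−1 = 24
step 1: 24 = 4·5 + 4; sub 6 for 5: 4·6 + 4; = 28; G_2 = 28−1 = 27
step 2: 27 = 4·6 + 3; sub 7 for 6: 4·7 + 3; = 31; G_3 = 31−1 = 30
step 3: 30 = 4·7 + 2; sub 8 for 7: 4·8 + 2; = 34; G_4 = 34−1 = 33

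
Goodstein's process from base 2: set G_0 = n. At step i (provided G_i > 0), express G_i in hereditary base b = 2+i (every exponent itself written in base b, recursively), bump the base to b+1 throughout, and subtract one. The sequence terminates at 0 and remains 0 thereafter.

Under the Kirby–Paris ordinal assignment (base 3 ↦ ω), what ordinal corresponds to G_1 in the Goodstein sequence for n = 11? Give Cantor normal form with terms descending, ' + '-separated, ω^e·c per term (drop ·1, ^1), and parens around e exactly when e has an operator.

G_0=11  [base 2] 2^(2 + 1) + 2 + 1  →[2↦3]→  3^(3 + 1) + 3 + 1 = 85  −1 ⇒ G_1=84
G_1=84  [base 3] 3^(3 + 1) + 3  →[3↦4]→  4^(4 + 1) + 4 = 1028  −1 ⇒ G_2=1027

ω^(ω + 1) + ω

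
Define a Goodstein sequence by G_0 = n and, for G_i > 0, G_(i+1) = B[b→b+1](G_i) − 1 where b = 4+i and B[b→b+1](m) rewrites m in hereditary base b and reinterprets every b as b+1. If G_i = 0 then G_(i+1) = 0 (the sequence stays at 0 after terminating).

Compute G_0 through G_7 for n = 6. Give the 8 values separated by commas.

[0] 6 ≡ 4 + 2 (base 4). Lift 5: 7. −1: 6.
[1] 6 ≡ 5 + 1 (base 5). Lift 6: 7. −1: 6.
[2] 6 ≡ 6 (base 6). Lift 7: 7. −1: 6.
[3] 6 ≡ 6 (base 7). Lift 8: 6. −1: 5.
[4] 5 ≡ 5 (base 8). Lift 9: 5. −1: 4.
[5] 4 ≡ 4 (base 9). Lift 10: 4. −1: 3.
[6] 3 ≡ 3 (base 10). Lift 11: 3. −1: 2.

6, 6, 6, 6, 5, 4, 3, 2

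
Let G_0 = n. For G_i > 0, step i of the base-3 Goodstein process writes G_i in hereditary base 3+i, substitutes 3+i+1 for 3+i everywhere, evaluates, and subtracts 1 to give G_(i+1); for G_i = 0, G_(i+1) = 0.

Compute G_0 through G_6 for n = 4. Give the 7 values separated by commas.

4, 4, 4, 3, 2, 1, 0

(0) 4|_3 = 3 + 1 ↦ 4 + 1|_4 = 5 ⇒ 4
(1) 4|_4 = 4 ↦ 5|_5 = 5 ⇒ 4
(2) 4|_5 = 4 ↦ 4|_6 = 4 ⇒ 3
(3) 3|_6 = 3 ↦ 3|_7 = 3 ⇒ 2
(4) 2|_7 = 2 ↦ 2|_8 = 2 ⇒ 1
(5) 1|_8 = 1 ↦ 1|_9 = 1 ⇒ 0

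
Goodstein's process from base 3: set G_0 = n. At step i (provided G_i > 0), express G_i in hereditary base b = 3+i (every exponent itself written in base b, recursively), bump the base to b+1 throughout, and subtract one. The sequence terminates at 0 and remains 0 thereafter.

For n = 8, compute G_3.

11

G_0 = 8. HB_3(8) = 2·3 + 2. Bump = 10. G_1 = 9.
G_1 = 9. HB_4(9) = 2·4 + 1. Bump = 11. G_2 = 10.
G_2 = 10. HB_5(10) = 2·5. Bump = 12. G_3 = 11.
G_3 = 11. HB_6(11) = 6 + 5. Bump = 12. G_4 = 11.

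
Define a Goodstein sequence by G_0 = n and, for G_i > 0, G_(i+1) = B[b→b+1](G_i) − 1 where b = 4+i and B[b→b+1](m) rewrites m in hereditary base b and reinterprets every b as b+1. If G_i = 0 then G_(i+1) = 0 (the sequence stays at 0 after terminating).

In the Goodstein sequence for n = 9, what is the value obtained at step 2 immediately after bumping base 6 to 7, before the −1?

12

9 —HB4→ 2·4 + 1 —bump→ 2·5 + 1 = 11 —(−1)→ 10
10 —HB5→ 2·5 —bump→ 2·6 = 12 —(−1)→ 11
11 —HB6→ 6 + 5 —bump→ 7 + 5 = 12 —(−1)→ 11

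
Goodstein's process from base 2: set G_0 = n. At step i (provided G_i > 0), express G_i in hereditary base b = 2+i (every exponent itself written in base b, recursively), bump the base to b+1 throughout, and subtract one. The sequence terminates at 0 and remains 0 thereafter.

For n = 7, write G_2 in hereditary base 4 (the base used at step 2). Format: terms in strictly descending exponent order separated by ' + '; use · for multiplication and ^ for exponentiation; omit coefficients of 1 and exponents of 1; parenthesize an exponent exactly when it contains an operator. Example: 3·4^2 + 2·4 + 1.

4^4 + 3

G_0=7  [base 2] 2^2 + 2 + 1  →[2↦3]→  3^3 + 3 + 1 = 31  −1 ⇒ G_1=30
G_1=30  [base 3] 3^3 + 3  →[3↦4]→  4^4 + 4 = 260  −1 ⇒ G_2=259
G_2=259  [base 4] 4^4 + 3  →[4↦5]→  5^5 + 3 = 3128  −1 ⇒ G_3=3127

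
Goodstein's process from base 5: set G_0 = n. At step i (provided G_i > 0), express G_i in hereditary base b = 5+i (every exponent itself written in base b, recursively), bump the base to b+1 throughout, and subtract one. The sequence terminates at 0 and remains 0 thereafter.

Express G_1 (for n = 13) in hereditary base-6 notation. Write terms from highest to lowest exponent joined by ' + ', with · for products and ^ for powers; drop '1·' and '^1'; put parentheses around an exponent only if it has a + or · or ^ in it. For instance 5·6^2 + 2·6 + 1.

2·6 + 2

step 0: 13 = 2·5 + 3; sub 6 for 5: 2·6 + 3; = 15; G_1 = 15−1 = 14
step 1: 14 = 2·6 + 2; sub 7 for 6: 2·7 + 2; = 16; G_2 = 16−1 = 15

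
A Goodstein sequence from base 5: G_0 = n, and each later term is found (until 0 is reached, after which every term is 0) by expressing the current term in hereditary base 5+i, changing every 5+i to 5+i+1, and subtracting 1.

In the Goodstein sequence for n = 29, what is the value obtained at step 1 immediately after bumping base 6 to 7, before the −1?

52

(0) 29|_5 = 5^2 + 4 ↦ 6^2 + 4|_6 = 40 ⇒ 39
(1) 39|_6 = 6^2 + 3 ↦ 7^2 + 3|_7 = 52 ⇒ 51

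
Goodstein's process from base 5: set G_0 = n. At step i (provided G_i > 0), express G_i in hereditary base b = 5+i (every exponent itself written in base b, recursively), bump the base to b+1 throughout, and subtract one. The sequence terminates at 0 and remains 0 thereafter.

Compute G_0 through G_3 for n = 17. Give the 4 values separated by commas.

base 5: 17 = 3·5 + 2; at 6: 3·6 + 2 = 20; next = 19
base 6: 19 = 3·6 + 1; at 7: 3·7 + 1 = 22; next = 21
base 7: 21 = 3·7; at 8: 3·8 = 24; next = 23

17, 19, 21, 23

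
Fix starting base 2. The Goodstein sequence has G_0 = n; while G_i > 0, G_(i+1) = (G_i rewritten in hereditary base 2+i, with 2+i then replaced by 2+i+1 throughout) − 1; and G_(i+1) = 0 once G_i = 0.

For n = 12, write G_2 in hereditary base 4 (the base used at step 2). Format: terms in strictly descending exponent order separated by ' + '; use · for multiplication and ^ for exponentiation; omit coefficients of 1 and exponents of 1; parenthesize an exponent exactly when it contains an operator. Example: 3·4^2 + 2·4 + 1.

4^(4 + 1) + 2·4^2 + 2·4 + 1

[0] 12 ≡ 2^(2 + 1) + 2^2 (base 2). Lift 3: 108. −1: 107.
[1] 107 ≡ 3^(3 + 1) + 2·3^2 + 2·3 + 2 (base 3). Lift 4: 1066. −1: 1065.
[2] 1065 ≡ 4^(4 + 1) + 2·4^2 + 2·4 + 1 (base 4). Lift 5: 15686. −1: 15685.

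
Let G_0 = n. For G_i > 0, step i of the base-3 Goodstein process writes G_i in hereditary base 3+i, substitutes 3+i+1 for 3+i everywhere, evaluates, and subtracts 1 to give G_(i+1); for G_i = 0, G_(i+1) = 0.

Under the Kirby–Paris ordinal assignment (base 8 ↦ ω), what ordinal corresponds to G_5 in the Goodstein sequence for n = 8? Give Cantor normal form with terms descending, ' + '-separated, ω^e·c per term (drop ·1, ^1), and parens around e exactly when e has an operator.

ω + 3

step 0: 8 = 2·3 + 2; sub 4 for 3: 2·4 + 2; = 10; G_1 = 10−1 = 9
step 1: 9 = 2·4 + 1; sub 5 for 4: 2·5 + 1; = 11; G_2 = 11−1 = 10
step 2: 10 = 2·5; sub 6 for 5: 2·6; = 12; G_3 = 12−1 = 11
step 3: 11 = 6 + 5; sub 7 for 6: 7 + 5; = 12; G_4 = 12−1 = 11
step 4: 11 = 7 + 4; sub 8 for 7: 8 + 4; = 12; G_5 = 12−1 = 11
step 5: 11 = 8 + 3; sub 9 for 8: 9 + 3; = 12; G_6 = 12−1 = 11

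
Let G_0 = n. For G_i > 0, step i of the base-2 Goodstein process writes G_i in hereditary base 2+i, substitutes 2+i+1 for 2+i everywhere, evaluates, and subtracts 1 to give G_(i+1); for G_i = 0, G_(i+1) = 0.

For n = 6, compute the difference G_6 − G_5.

step 0: 6 = 2^2 + 2; sub 3 for 2: 3^3 + 3; = 30; G_1 = 30−1 = 29
step 1: 29 = 3^3 + 2; sub 4 for 3: 4^4 + 2; = 258; G_2 = 258−1 = 257
step 2: 257 = 4^4 + 1; sub 5 for 4: 5^5 + 1; = 3126; G_3 = 3126−1 = 3125
step 3: 3125 = 5^5; sub 6 for 5: 6^6; = 46656; G_4 = 46656−1 = 46655
step 4: 46655 = 5·6^5 + 5·6^4 + 5·6^3 + 5·6^2 + 5·6 + 5; sub 7 for 6: 5·7^5 + 5·7^4 + 5·7^3 + 5·7^2 + 5·7 + 5; = 98040; G_5 = 98040−1 = 98039
step 5: 98039 = 5·7^5 + 5·7^4 + 5·7^3 + 5·7^2 + 5·7 + 4; sub 8 for 7: 5·8^5 + 5·8^4 + 5·8^3 + 5·8^2 + 5·8 + 4; = 187244; G_6 = 187244−1 = 187243

89204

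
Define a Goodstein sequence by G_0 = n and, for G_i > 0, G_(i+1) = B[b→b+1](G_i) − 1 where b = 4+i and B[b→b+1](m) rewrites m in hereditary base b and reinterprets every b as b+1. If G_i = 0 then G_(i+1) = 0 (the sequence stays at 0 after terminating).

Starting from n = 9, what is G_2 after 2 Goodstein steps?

i=0: 9 = 2·4 + 1 (b=4); 4→5: 2·5 + 1 = 11; 11−1 = 10
i=1: 10 = 2·5 (b=5); 5→6: 2·6 = 12; 12−1 = 11
i=2: 11 = 6 + 5 (b=6); 6→7: 7 + 5 = 12; 12−1 = 11

11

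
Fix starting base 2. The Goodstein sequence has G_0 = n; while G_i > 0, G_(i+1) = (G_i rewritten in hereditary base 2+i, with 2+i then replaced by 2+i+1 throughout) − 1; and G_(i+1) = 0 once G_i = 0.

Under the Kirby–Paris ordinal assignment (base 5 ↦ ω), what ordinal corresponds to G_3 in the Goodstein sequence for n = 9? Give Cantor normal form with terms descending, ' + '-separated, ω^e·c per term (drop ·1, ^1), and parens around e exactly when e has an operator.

ω^ω·3 + ω^3·3 + ω^2·3 + ω·3 + 2

base 2: 9 = 2^(2 + 1) + 1; at 3: 3^(3 + 1) + 1 = 82; next = 81
base 3: 81 = 3^(3 + 1); at 4: 4^(4 + 1) = 1024; next = 1023
base 4: 1023 = 3·4^4 + 3·4^3 + 3·4^2 + 3·4 + 3; at 5: 3·5^5 + 3·5^3 + 3·5^2 + 3·5 + 3 = 9843; next = 9842
base 5: 9842 = 3·5^5 + 3·5^3 + 3·5^2 + 3·5 + 2; at 6: 3·6^6 + 3·6^3 + 3·6^2 + 3·6 + 2 = 140744; next = 140743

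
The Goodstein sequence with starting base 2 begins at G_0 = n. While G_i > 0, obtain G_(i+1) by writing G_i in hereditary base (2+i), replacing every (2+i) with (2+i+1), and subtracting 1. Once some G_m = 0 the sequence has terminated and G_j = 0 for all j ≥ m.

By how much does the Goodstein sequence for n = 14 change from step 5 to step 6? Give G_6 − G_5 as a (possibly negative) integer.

(0) 14|_2 = 2^(2 + 1) + 2^2 + 2 ↦ 3^(3 + 1) + 3^3 + 3|_3 = 111 ⇒ 110
(1) 110|_3 = 3^(3 + 1) + 3^3 + 2 ↦ 4^(4 + 1) + 4^4 + 2|_4 = 1282 ⇒ 1281
(2) 1281|_4 = 4^(4 + 1) + 4^4 + 1 ↦ 5^(5 + 1) + 5^5 + 1|_5 = 18751 ⇒ 18750
(3) 18750|_5 = 5^(5 + 1) + 5^5 ↦ 6^(6 + 1) + 6^6|_6 = 326592 ⇒ 326591
(4) 326591|_6 = 6^(6 + 1) + 5·6^5 + 5·6^4 + 5·6^3 + 5·6^2 + 5·6 + 5 ↦ 7^(7 + 1) + 5·7^5 + 5·7^4 + 5·7^3 + 5·7^2 + 5·7 + 5|_7 = 5862841 ⇒ 5862840
(5) 5862840|_7 = 7^(7 + 1) + 5·7^5 + 5·7^4 + 5·7^3 + 5·7^2 + 5·7 + 4 ↦ 8^(8 + 1) + 5·8^5 + 5·8^4 + 5·8^3 + 5·8^2 + 5·8 + 4|_8 = 134404972 ⇒ 134404971

128542131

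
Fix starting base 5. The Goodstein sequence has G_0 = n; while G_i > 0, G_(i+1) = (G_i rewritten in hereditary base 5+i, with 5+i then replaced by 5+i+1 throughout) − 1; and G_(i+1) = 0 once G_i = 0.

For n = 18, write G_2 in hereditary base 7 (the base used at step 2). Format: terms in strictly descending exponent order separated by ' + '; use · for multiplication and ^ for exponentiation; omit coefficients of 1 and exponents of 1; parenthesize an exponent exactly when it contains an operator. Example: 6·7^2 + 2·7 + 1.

3·7 + 1

[0] 18 ≡ 3·5 + 3 (base 5). Lift 6: 21. −1: 20.
[1] 20 ≡ 3·6 + 2 (base 6). Lift 7: 23. −1: 22.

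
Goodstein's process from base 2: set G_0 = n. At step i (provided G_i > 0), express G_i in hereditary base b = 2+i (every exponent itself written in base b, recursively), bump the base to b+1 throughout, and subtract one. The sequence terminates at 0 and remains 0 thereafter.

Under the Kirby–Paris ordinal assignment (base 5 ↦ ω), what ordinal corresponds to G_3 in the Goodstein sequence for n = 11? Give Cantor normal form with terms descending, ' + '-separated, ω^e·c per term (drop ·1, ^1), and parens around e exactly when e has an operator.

ω^(ω + 1) + 2

G_0=11  [base 2] 2^(2 + 1) + 2 + 1  →[2↦3]→  3^(3 + 1) + 3 + 1 = 85  −1 ⇒ G_1=84
G_1=84  [base 3] 3^(3 + 1) + 3  →[3↦4]→  4^(4 + 1) + 4 = 1028  −1 ⇒ G_2=1027
G_2=1027  [base 4] 4^(4 + 1) + 3  →[4↦5]→  5^(5 + 1) + 3 = 15628  −1 ⇒ G_3=15627
G_3=15627  [base 5] 5^(5 + 1) + 2  →[5↦6]→  6^(6 + 1) + 2 = 279938  −1 ⇒ G_4=279937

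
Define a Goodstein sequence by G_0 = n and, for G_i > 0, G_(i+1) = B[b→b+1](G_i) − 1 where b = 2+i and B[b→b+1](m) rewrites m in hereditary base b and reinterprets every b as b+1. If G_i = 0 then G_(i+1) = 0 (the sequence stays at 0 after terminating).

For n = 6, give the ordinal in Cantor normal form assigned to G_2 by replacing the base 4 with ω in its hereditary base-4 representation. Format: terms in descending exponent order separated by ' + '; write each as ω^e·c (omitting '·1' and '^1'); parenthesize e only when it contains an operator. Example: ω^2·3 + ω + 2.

ω^ω + 1

G_0=6  [base 2] 2^2 + 2  →[2↦3]→  3^3 + 3 = 30  −1 ⇒ G_1=29
G_1=29  [base 3] 3^3 + 2  →[3↦4]→  4^4 + 2 = 258  −1 ⇒ G_2=257
G_2=257  [base 4] 4^4 + 1  →[4↦5]→  5^5 + 1 = 3126  −1 ⇒ G_3=3125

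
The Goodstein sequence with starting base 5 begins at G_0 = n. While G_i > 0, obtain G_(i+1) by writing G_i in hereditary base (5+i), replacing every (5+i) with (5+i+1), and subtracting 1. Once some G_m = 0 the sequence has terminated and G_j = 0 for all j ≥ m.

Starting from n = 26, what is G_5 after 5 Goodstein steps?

63

[0] 26 ≡ 5^2 + 1 (base 5). Lift 6: 37. −1: 36.
[1] 36 ≡ 6^2 (base 6). Lift 7: 49. −1: 48.
[2] 48 ≡ 6·7 + 6 (base 7). Lift 8: 54. −1: 53.
[3] 53 ≡ 6·8 + 5 (base 8). Lift 9: 59. −1: 58.
[4] 58 ≡ 6·9 + 4 (base 9). Lift 10: 64. −1: 63.
[5] 63 ≡ 6·10 + 3 (base 10). Lift 11: 69. −1: 68.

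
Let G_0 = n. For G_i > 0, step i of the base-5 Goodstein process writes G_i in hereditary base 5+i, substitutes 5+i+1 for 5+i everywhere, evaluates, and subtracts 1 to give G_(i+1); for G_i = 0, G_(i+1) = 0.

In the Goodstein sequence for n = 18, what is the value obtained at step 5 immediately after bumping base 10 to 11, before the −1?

G_0 = 18. HB_5(18) = 3·5 + 3. Bump = 21. G_1 = 20.
G_1 = 20. HB_6(20) = 3·6 + 2. Bump = 23. G_2 = 22.
G_2 = 22. HB_7(22) = 3·7 + 1. Bump = 25. G_3 = 24.
G_3 = 24. HB_8(24) = 3·8. Bump = 27. G_4 = 26.
G_4 = 26. HB_9(26) = 2·9 + 8. Bump = 28. G_5 = 27.
G_5 = 27. HB_10(27) = 2·10 + 7. Bump = 29. G_6 = 28.

29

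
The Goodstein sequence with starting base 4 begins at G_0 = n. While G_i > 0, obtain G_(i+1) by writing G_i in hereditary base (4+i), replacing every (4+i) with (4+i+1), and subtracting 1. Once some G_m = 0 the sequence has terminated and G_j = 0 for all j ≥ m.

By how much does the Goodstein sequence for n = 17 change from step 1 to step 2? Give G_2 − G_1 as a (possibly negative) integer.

G_0=17  [base 4] 4^2 + 1  →[4↦5]→  5^2 + 1 = 26  −1 ⇒ G_1=25
G_1=25  [base 5] 5^2  →[5↦6]→  6^2 = 36  −1 ⇒ G_2=35

10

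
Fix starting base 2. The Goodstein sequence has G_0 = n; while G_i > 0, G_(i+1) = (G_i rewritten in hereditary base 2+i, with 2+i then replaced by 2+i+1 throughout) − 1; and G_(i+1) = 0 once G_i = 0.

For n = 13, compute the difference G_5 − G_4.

5485287

step 0: 13 = 2^(2 + 1) + 2^2 + 1; sub 3 for 2: 3^(3 + 1) + 3^3 + 1; = 109; G_1 = 109−1 = 108
step 1: 108 = 3^(3 + 1) + 3^3; sub 4 for 3: 4^(4 + 1) + 4^4; = 1280; G_2 = 1280−1 = 1279
step 2: 1279 = 4^(4 + 1) + 3·4^3 + 3·4^2 + 3·4 + 3; sub 5 for 4: 5^(5 + 1) + 3·5^3 + 3·5^2 + 3·5 + 3; = 16093; G_3 = 16093−1 = 16092
step 3: 16092 = 5^(5 + 1) + 3·5^3 + 3·5^2 + 3·5 + 2; sub 6 for 5: 6^(6 + 1) + 3·6^3 + 3·6^2 + 3·6 + 2; = 280712; G_4 = 280712−1 = 280711
step 4: 280711 = 6^(6 + 1) + 3·6^3 + 3·6^2 + 3·6 + 1; sub 7 for 6: 7^(7 + 1) + 3·7^3 + 3·7^2 + 3·7 + 1; = 5765999; G_5 = 5765999−1 = 5765998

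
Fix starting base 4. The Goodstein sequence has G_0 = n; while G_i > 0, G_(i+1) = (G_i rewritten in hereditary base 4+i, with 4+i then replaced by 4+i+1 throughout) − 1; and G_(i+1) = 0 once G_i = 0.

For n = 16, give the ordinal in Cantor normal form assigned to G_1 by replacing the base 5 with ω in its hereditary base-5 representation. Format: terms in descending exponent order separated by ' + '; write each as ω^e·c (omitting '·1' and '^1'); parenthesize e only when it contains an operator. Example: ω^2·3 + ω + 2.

ω·4 + 4

(0) 16|_4 = 4^2 ↦ 5^2|_5 = 25 ⇒ 24
(1) 24|_5 = 4·5 + 4 ↦ 4·6 + 4|_6 = 28 ⇒ 27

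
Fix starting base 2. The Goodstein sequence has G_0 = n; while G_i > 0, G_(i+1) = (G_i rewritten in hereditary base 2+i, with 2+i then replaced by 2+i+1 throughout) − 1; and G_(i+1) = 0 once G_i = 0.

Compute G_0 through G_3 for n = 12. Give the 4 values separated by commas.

12, 107, 1065, 15685

(0) 12|_2 = 2^(2 + 1) + 2^2 ↦ 3^(3 + 1) + 3^3|_3 = 108 ⇒ 107
(1) 107|_3 = 3^(3 + 1) + 2·3^2 + 2·3 + 2 ↦ 4^(4 + 1) + 2·4^2 + 2·4 + 2|_4 = 1066 ⇒ 1065
(2) 1065|_4 = 4^(4 + 1) + 2·4^2 + 2·4 + 1 ↦ 5^(5 + 1) + 2·5^2 + 2·5 + 1|_5 = 15686 ⇒ 15685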